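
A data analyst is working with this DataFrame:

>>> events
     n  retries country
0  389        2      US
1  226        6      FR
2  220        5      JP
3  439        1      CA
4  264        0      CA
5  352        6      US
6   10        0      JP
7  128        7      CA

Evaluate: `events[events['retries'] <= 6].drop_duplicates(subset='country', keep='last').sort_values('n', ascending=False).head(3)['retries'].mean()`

4.0

filter rows where retries <= 6:
     n  retries country
0  389        2      US
1  226        6      FR
2  220        5      JP
3  439        1      CA
4  264        0      CA
5  352        6      US
6   10        0      JP
drop duplicate country (keep=last):
     n  retries country
1  226        6      FR
4  264        0      CA
5  352        6      US
6   10        0      JP
sort by n descending:
     n  retries country
5  352        6      US
4  264        0      CA
1  226        6      FR
6   10        0      JP
take first 3 rows:
     n  retries country
5  352        6      US
4  264        0      CA
1  226        6      FR
Finally, mean of column 'retries' = 4.0.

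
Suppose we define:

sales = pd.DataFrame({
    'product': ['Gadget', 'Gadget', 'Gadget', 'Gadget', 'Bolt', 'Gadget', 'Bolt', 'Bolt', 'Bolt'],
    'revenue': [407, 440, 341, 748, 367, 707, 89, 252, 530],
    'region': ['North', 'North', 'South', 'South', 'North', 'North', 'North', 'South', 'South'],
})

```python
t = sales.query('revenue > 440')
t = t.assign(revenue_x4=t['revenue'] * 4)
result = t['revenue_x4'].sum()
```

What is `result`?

7940

filter rows where revenue > 440:
  product  revenue region
3  Gadget      748  South
5  Gadget      707  North
8    Bolt      530  South
add column revenue_x4 = t['revenue'] * 4:
  product  revenue region  revenue_x4
3  Gadget      748  South        2992
5  Gadget      707  North        2828
8    Bolt      530  South        2120
Taking the sum of column 'revenue_x4' gives 7940.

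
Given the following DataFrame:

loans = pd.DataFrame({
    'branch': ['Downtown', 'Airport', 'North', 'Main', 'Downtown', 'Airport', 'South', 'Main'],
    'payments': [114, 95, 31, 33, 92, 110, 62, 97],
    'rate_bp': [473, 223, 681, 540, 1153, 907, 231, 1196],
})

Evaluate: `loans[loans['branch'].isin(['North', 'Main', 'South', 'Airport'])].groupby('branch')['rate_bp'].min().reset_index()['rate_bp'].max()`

filter rows where branch in ['North', 'Main', 'South', 'Airport']:
    branch  payments  rate_bp
1  Airport        95      223
2    North        31      681
3     Main        33      540
5  Airport       110      907
6    South        62      231
7     Main        97     1196
group by branch, min of rate_bp:
branch
Airport    223
Main       540
North      681
South      231
Name: rate_bp, dtype: int64
reset_index():
    branch  rate_bp
0  Airport      223
1     Main      540
2    North      681
3    South      231

681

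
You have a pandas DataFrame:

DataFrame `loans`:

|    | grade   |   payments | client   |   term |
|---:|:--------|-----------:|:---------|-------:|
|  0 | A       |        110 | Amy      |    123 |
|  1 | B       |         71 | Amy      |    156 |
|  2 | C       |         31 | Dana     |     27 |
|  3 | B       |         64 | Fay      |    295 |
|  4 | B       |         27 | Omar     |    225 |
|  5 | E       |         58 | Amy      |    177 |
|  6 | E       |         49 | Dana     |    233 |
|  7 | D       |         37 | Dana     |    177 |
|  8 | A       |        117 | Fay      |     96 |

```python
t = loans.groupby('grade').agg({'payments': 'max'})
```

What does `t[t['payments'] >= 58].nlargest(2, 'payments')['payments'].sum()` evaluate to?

188

group by grade, max of payments:
       payments
grade          
A           117
B            71
C            31
D            37
E            58
filter rows where payments >= 58:
       payments
grade          
A           117
B            71
E            58
take 2 rows with largest payments:
       payments
grade          
A           117
B            71
So sum() = 188.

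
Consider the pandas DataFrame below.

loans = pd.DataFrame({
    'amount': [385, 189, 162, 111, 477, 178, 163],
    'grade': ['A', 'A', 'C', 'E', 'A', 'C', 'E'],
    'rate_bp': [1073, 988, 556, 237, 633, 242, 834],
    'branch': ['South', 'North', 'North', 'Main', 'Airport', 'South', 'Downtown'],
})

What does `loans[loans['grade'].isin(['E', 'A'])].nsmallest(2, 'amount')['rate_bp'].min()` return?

filter rows where grade in ['E', 'A']:
   amount grade  rate_bp    branch
0     385     A     1073     South
1     189     A      988     North
3     111     E      237      Main
4     477     A      633   Airport
6     163     E      834  Downtown
take 2 rows with smallest amount:
   amount grade  rate_bp    branch
3     111     E      237      Main
6     163     E      834  Downtown

237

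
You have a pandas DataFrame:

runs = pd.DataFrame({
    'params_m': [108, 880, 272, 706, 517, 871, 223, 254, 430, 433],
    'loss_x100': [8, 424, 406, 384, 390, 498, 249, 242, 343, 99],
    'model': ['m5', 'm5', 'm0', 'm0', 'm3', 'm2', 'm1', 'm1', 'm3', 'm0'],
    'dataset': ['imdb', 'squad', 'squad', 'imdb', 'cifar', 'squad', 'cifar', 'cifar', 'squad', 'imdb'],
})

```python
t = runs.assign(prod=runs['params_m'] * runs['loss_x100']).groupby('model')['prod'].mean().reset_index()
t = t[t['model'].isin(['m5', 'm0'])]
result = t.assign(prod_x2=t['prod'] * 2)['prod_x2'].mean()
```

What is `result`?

328459.666667

add column prod = runs['params_m'] * runs['loss_x100']:
   params_m  loss_x100 model dataset    prod
0       108          8    m5    imdb     864
1       880        424    m5   squad  373120
2       272        406    m0   squad  110432
3       706        384    m0    imdb  271104
4       517        390    m3   cifar  201630
5       871        498    m2   squad  433758
6       223        249    m1   cifar   55527
7       254        242    m1   cifar   61468
8       430        343    m3   squad  147490
9       433         99    m0    imdb   42867
group by model, mean of prod:
model
m0    141467.666667
m1     58497.500000
m2    433758.000000
m3    174560.000000
m5    186992.000000
Name: prod, dtype: float64
reset_index():
  model           prod
0    m0  141467.666667
1    m1   58497.500000
2    m2  433758.000000
3    m3  174560.000000
4    m5  186992.000000
filter rows where model in ['m5', 'm0']:
  model           prod
0    m0  141467.666667
4    m5  186992.000000
add column prod_x2 = t['prod'] * 2:
  model           prod        prod_x2
0    m0  141467.666667  282935.333333
4    m5  186992.000000  373984.000000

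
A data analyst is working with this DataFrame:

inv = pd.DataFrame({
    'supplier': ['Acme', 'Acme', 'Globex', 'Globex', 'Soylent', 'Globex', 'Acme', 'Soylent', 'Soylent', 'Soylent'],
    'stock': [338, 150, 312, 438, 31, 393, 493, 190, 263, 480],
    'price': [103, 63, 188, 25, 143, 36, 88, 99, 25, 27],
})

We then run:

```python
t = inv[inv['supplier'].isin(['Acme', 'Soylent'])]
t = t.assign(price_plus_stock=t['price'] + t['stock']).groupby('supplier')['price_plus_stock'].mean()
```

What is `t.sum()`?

726.166666667

filter rows where supplier in ['Acme', 'Soylent']:
  supplier  stock  price
0     Acme    338    103
1     Acme    150     63
4  Soylent     31    143
6     Acme    493     88
7  Soylent    190     99
8  Soylent    263     25
9  Soylent    480     27
add column price_plus_stock = t['price'] + t['stock']:
  supplier  stock  price  price_plus_stock
0     Acme    338    103               441
1     Acme    150     63               213
4  Soylent     31    143               174
6     Acme    493     88               581
7  Soylent    190     99               289
8  Soylent    263     25               288
9  Soylent    480     27               507
group by supplier, mean of price_plus_stock:
supplier
Acme       411.666667
Soylent    314.500000
Name: price_plus_stock, dtype: float64
Taking the sum of the resulting series gives 726.166666667.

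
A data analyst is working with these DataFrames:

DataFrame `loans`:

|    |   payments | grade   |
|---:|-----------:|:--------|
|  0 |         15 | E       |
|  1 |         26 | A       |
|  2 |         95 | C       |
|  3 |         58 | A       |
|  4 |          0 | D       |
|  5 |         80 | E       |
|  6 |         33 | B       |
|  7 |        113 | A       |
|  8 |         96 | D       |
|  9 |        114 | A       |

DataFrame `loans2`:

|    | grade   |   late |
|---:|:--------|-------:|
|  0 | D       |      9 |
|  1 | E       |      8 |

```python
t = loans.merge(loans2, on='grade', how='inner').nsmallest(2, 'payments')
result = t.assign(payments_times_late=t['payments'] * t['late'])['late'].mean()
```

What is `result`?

8.5

merge on 'grade' (how='inner') → 4 rows:
   payments grade  late
0        15     E     8
1         0     D     9
2        80     E     8
3        96     D     9
take 2 rows with smallest payments:
   payments grade  late
1         0     D     9
0        15     E     8
add column payments_times_late = t['payments'] * t['late']:
   payments grade  late  payments_times_late
1         0     D     9                    0
0        15     E     8                  120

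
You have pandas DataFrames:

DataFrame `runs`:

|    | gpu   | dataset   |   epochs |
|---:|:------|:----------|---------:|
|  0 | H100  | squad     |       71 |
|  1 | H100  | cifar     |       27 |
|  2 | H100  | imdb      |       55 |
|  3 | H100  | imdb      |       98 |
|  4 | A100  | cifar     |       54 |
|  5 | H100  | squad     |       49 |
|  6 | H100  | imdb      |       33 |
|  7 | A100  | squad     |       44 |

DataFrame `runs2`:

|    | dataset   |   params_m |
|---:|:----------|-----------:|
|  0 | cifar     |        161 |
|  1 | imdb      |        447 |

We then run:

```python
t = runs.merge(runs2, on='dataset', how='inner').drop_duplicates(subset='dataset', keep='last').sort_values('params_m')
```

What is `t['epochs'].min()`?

33

merge on 'dataset' (how='inner') → 5 rows:
    gpu dataset  epochs  params_m
0  H100   cifar      27       161
1  H100    imdb      55       447
2  H100    imdb      98       447
3  A100   cifar      54       161
4  H100    imdb      33       447
drop duplicate dataset (keep=last):
    gpu dataset  epochs  params_m
3  A100   cifar      54       161
4  H100    imdb      33       447
sort by params_m:
    gpu dataset  epochs  params_m
3  A100   cifar      54       161
4  H100    imdb      33       447
min of column 'epochs' → 33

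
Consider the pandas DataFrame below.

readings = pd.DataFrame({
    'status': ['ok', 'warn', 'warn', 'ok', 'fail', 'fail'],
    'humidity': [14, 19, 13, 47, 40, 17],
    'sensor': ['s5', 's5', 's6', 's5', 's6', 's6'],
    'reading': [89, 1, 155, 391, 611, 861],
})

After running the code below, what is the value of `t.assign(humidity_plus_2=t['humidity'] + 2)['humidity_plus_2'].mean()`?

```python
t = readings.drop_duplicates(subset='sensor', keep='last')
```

34.0

drop duplicate sensor (keep=last):
  status  humidity sensor  reading
3     ok        47     s5      391
5   fail        17     s6      861
add column humidity_plus_2 = t['humidity'] + 2:
  status  humidity sensor  reading  humidity_plus_2
3     ok        47     s5      391               49
5   fail        17     s6      861               19
So mean() = 34.0.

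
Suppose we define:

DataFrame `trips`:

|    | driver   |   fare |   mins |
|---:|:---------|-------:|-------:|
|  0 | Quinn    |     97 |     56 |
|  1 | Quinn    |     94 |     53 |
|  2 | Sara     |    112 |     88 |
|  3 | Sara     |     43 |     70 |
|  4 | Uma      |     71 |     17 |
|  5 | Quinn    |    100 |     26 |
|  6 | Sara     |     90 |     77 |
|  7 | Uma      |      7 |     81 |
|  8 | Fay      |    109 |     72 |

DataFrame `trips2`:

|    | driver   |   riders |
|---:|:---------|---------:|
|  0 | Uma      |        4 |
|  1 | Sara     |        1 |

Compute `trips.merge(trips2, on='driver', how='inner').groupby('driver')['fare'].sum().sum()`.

merge on 'driver' (how='inner') → 5 rows:
  driver  fare  mins  riders
0   Sara   112    88       1
1   Sara    43    70       1
2    Uma    71    17       4
3   Sara    90    77       1
4    Uma     7    81       4
group by driver, sum of fare:
driver
Sara    245
Uma      78
Name: fare, dtype: int64
Finally, sum of the resulting series = 323.

323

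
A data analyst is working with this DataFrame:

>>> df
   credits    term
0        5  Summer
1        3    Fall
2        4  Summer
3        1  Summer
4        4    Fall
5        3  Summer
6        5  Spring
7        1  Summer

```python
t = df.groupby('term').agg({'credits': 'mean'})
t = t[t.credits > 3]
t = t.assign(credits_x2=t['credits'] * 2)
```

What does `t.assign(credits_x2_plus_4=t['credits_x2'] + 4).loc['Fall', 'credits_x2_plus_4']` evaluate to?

11.0

group by term, mean of credits:
        credits
term           
Fall        3.5
Spring      5.0
Summer      2.8
filter rows where credits > 3:
        credits
term           
Fall        3.5
Spring      5.0
add column credits_x2 = t['credits'] * 2:
        credits  credits_x2
term                       
Fall        3.5         7.0
Spring      5.0        10.0
add column credits_x2_plus_4 = t['credits_x2'] + 4:
        credits  credits_x2  credits_x2_plus_4
term                                          
Fall        3.5         7.0               11.0
Spring      5.0        10.0               14.0
Reading off the value at row 'Fall', column 'credits_x2_plus_4', we get 11.0.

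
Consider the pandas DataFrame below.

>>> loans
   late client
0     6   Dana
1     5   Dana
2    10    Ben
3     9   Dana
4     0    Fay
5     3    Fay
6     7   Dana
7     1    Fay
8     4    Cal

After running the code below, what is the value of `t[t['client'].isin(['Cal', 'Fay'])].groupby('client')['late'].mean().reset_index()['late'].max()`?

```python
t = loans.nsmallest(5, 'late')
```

4.0

take 5 rows with smallest late:
   late client
4     0    Fay
7     1    Fay
5     3    Fay
8     4    Cal
1     5   Dana
filter rows where client in ['Cal', 'Fay']:
   late client
4     0    Fay
7     1    Fay
5     3    Fay
8     4    Cal
group by client, mean of late:
client
Cal    4.000000
Fay    1.333333
Name: late, dtype: float64
reset_index():
  client      late
0    Cal  4.000000
1    Fay  1.333333
Reading off the max of column 'late', we get 4.0.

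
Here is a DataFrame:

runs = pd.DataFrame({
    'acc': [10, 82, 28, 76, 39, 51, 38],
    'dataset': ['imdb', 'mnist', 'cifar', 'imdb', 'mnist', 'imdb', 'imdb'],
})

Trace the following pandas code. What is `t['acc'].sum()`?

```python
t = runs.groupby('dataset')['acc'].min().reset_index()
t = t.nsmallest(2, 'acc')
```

group by dataset, min of acc:
dataset
cifar    28
imdb     10
mnist    39
Name: acc, dtype: int64
reset_index():
  dataset  acc
0   cifar   28
1    imdb   10
2   mnist   39
take 2 rows with smallest acc:
  dataset  acc
1    imdb   10
0   cifar   28
sum of column 'acc' → 38

38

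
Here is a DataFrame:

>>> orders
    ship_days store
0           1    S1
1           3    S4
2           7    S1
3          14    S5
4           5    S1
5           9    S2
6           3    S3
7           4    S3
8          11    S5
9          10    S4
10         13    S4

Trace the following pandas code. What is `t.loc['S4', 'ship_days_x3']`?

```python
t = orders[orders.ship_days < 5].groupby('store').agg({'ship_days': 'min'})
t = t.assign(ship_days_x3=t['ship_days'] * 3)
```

filter rows where ship_days < 5:
   ship_days store
0          1    S1
1          3    S4
6          3    S3
7          4    S3
group by store, min of ship_days:
       ship_days
store           
S1             1
S3             3
S4             3
add column ship_days_x3 = t['ship_days'] * 3:
       ship_days  ship_days_x3
store                         
S1             1             3
S3             3             9
S4             3             9

9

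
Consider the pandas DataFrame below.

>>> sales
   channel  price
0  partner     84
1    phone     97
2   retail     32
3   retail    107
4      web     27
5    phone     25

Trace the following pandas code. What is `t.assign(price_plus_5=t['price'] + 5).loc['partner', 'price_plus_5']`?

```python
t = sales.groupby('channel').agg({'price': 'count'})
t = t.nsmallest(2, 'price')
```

6

group by channel, count of price:
         price
channel       
partner      1
phone        2
retail       2
web          1
take 2 rows with smallest price:
         price
channel       
partner      1
web          1
add column price_plus_5 = t['price'] + 5:
         price  price_plus_5
channel                     
partner      1             6
web          1             6
value at row 'partner', column 'price_plus_5' → 6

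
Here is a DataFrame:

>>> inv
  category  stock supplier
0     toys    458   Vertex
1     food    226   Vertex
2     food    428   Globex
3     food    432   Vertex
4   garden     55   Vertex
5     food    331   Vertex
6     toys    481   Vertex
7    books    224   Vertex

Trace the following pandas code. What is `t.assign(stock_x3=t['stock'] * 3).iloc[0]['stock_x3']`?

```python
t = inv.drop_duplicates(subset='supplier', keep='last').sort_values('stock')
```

drop duplicate supplier (keep=last):
  category  stock supplier
2     food    428   Globex
7    books    224   Vertex
sort by stock:
  category  stock supplier
7    books    224   Vertex
2     food    428   Globex
add column stock_x3 = t['stock'] * 3:
  category  stock supplier  stock_x3
7    books    224   Vertex       672
2     food    428   Globex      1284

672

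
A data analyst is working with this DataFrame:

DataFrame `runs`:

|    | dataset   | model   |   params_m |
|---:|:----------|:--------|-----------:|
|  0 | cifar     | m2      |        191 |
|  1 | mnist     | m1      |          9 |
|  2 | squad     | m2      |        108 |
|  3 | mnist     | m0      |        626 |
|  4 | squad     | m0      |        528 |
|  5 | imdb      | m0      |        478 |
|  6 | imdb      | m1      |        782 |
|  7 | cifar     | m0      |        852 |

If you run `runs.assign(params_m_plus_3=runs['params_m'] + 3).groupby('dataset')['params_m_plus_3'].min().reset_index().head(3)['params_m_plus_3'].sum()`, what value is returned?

add column params_m_plus_3 = runs['params_m'] + 3:
  dataset model  params_m  params_m_plus_3
0   cifar    m2       191              194
1   mnist    m1         9               12
2   squad    m2       108              111
3   mnist    m0       626              629
4   squad    m0       528              531
5    imdb    m0       478              481
6    imdb    m1       782              785
7   cifar    m0       852              855
group by dataset, min of params_m_plus_3:
dataset
cifar    194
imdb     481
mnist     12
squad    111
Name: params_m_plus_3, dtype: int64
reset_index():
  dataset  params_m_plus_3
0   cifar              194
1    imdb              481
2   mnist               12
3   squad              111
take first 3 rows:
  dataset  params_m_plus_3
0   cifar              194
1    imdb              481
2   mnist               12

687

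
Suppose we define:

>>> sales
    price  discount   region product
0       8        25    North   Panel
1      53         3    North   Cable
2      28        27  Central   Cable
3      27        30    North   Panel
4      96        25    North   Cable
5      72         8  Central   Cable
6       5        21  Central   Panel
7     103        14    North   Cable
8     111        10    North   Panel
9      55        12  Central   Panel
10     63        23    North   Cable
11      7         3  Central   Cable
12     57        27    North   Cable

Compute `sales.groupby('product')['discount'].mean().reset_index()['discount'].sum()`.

35.85

group by product, mean of discount:
product
Cable    16.25
Panel    19.60
Name: discount, dtype: float64
reset_index():
  product  discount
0   Cable     16.25
1   Panel     19.60
So sum() = 35.85.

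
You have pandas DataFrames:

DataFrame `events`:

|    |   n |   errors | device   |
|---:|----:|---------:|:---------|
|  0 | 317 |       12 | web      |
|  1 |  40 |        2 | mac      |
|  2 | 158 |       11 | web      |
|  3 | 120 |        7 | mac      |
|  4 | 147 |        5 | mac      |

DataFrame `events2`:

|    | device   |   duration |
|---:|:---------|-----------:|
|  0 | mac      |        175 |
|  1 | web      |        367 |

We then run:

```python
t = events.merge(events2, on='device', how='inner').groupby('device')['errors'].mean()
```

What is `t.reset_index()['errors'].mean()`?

8.08333333333

merge on 'device' (how='inner') → 5 rows:
     n  errors device  duration
0  317      12    web       367
1   40       2    mac       175
2  158      11    web       367
3  120       7    mac       175
4  147       5    mac       175
group by device, mean of errors:
device
mac     4.666667
web    11.500000
Name: errors, dtype: float64
reset_index():
  device     errors
0    mac   4.666667
1    web  11.500000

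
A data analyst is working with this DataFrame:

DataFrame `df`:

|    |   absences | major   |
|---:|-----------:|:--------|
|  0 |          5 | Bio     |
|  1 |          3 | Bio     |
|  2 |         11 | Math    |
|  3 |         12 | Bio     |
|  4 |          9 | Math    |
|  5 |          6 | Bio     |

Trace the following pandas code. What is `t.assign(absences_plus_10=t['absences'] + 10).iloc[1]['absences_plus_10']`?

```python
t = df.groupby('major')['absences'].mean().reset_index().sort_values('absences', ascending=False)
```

16.5

group by major, mean of absences:
major
Bio      6.5
Math    10.0
Name: absences, dtype: float64
reset_index():
  major  absences
0   Bio       6.5
1  Math      10.0
sort by absences descending:
  major  absences
1  Math      10.0
0   Bio       6.5
add column absences_plus_10 = t['absences'] + 10:
  major  absences  absences_plus_10
1  Math      10.0              20.0
0   Bio       6.5              16.5
value at position 1, column 'absences_plus_10' → 16.5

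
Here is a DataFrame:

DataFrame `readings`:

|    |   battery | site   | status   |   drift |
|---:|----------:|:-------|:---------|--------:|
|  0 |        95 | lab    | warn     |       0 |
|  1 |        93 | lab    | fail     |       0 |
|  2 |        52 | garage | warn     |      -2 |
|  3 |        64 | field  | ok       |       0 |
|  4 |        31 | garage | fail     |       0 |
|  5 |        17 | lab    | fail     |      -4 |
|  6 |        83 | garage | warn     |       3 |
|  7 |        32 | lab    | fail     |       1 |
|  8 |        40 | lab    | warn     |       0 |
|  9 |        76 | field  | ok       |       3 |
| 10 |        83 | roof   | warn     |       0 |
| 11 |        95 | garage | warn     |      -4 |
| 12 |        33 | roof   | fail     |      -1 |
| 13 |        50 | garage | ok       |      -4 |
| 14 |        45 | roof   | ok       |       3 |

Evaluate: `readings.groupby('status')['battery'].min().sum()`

group by status, min of battery:
status
fail    17
ok      45
warn    40
Name: battery, dtype: int64
Then the sum of the resulting series: 102

102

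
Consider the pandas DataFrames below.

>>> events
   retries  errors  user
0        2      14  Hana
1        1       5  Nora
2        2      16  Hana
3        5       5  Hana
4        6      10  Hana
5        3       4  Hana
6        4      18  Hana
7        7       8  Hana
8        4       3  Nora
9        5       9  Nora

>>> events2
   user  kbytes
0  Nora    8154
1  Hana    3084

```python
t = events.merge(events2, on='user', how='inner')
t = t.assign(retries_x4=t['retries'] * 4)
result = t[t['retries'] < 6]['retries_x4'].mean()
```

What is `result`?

merge on 'user' (how='inner') → 10 rows:
   retries  errors  user  kbytes
0        2      14  Hana    3084
1        1       5  Nora    8154
2        2      16  Hana    3084
3        5       5  Hana    3084
4        6      10  Hana    3084
5        3       4  Hana    3084
6        4      18  Hana    3084
7        7       8  Hana    3084
8        4       3  Nora    8154
9        5       9  Nora    8154
add column retries_x4 = t['retries'] * 4:
   retries  errors  user  kbytes  retries_x4
0        2      14  Hana    3084           8
1        1       5  Nora    8154           4
2        2      16  Hana    3084           8
3        5       5  Hana    3084          20
4        6      10  Hana    3084          24
5        3       4  Hana    3084          12
6        4      18  Hana    3084          16
7        7       8  Hana    3084          28
8        4       3  Nora    8154          16
9        5       9  Nora    8154          20
filter rows where retries < 6:
   retries  errors  user  kbytes  retries_x4
0        2      14  Hana    3084           8
1        1       5  Nora    8154           4
2        2      16  Hana    3084           8
3        5       5  Hana    3084          20
5        3       4  Hana    3084          12
6        4      18  Hana    3084          16
8        4       3  Nora    8154          16
9        5       9  Nora    8154          20
The mean of column 'retries_x4' is 13.0.

13.0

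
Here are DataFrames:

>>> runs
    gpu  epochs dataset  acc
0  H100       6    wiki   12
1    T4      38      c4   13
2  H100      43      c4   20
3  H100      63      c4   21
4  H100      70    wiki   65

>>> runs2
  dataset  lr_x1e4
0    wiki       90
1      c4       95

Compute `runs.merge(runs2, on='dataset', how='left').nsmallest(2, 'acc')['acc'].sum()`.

25

merge on 'dataset' (how='left') → 5 rows:
    gpu  epochs dataset  acc  lr_x1e4
0  H100       6    wiki   12       90
1    T4      38      c4   13       95
2  H100      43      c4   20       95
3  H100      63      c4   21       95
4  H100      70    wiki   65       90
take 2 rows with smallest acc:
    gpu  epochs dataset  acc  lr_x1e4
0  H100       6    wiki   12       90
1    T4      38      c4   13       95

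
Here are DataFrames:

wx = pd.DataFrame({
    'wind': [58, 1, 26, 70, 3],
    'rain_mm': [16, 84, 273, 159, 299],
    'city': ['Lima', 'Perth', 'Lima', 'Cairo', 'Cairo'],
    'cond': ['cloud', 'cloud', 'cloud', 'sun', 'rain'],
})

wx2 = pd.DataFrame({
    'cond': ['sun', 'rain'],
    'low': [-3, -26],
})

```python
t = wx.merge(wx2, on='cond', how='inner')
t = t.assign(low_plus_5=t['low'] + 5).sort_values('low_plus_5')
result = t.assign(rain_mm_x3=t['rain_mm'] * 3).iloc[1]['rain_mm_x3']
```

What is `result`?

merge on 'cond' (how='inner') → 2 rows:
   wind  rain_mm   city  cond  low
0    70      159  Cairo   sun   -3
1     3      299  Cairo  rain  -26
add column low_plus_5 = t['low'] + 5:
   wind  rain_mm   city  cond  low  low_plus_5
0    70      159  Cairo   sun   -3           2
1     3      299  Cairo  rain  -26         -21
sort by low_plus_5:
   wind  rain_mm   city  cond  low  low_plus_5
1     3      299  Cairo  rain  -26         -21
0    70      159  Cairo   sun   -3           2
add column rain_mm_x3 = t['rain_mm'] * 3:
   wind  rain_mm   city  cond  low  low_plus_5  rain_mm_x3
1     3      299  Cairo  rain  -26         -21         897
0    70      159  Cairo   sun   -3           2         477
value at position 1, column 'rain_mm_x3' → 477

477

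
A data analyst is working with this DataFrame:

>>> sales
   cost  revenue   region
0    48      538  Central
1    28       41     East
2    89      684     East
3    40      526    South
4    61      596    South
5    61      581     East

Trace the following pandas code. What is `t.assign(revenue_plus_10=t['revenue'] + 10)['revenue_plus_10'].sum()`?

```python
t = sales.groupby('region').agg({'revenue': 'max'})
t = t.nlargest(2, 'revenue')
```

1300

group by region, max of revenue:
         revenue
region          
Central      538
East         684
South        596
take 2 rows with largest revenue:
        revenue
region         
East        684
South       596
add column revenue_plus_10 = t['revenue'] + 10:
        revenue  revenue_plus_10
region                          
East        684              694
South       596              606
The sum of column 'revenue_plus_10' is 1300.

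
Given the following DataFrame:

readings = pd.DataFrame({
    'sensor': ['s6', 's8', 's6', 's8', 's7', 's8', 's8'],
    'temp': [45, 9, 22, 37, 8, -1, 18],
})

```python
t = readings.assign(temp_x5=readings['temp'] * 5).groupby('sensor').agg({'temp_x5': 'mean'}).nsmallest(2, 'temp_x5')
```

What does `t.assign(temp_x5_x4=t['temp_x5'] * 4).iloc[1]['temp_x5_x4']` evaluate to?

add column temp_x5 = readings['temp'] * 5:
  sensor  temp  temp_x5
0     s6    45      225
1     s8     9       45
2     s6    22      110
3     s8    37      185
4     s7     8       40
5     s8    -1       -5
6     s8    18       90
group by sensor, mean of temp_x5:
        temp_x5
sensor         
s6       167.50
s7        40.00
s8        78.75
take 2 rows with smallest temp_x5:
        temp_x5
sensor         
s7        40.00
s8        78.75
add column temp_x5_x4 = t['temp_x5'] * 4:
        temp_x5  temp_x5_x4
sensor                     
s7        40.00       160.0
s8        78.75       315.0
value at position 1, column 'temp_x5_x4' → 315.0

315.0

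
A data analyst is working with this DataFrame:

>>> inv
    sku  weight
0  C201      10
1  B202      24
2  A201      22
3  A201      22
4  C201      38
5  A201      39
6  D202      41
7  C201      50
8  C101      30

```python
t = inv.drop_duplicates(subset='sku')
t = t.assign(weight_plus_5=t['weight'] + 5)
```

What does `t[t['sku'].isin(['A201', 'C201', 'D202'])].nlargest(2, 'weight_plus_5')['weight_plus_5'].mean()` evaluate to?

drop duplicate sku (keep=first):
    sku  weight
0  C201      10
1  B202      24
2  A201      22
6  D202      41
8  C101      30
add column weight_plus_5 = t['weight'] + 5:
    sku  weight  weight_plus_5
0  C201      10             15
1  B202      24             29
2  A201      22             27
6  D202      41             46
8  C101      30             35
filter rows where sku in ['A201', 'C201', 'D202']:
    sku  weight  weight_plus_5
0  C201      10             15
2  A201      22             27
6  D202      41             46
take 2 rows with largest weight_plus_5:
    sku  weight  weight_plus_5
6  D202      41             46
2  A201      22             27

36.5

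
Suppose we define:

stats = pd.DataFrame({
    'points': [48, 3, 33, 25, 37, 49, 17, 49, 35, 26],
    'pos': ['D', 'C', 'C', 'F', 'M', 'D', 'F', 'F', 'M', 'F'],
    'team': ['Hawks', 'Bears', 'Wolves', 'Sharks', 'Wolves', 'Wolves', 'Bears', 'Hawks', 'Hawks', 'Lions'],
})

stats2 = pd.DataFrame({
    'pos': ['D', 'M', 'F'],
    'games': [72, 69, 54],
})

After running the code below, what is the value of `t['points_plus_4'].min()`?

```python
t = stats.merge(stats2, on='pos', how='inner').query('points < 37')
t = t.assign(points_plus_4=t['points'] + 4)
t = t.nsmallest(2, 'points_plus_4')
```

21

merge on 'pos' (how='inner') → 8 rows:
   points pos    team  games
0      48   D   Hawks     72
1      25   F  Sharks     54
2      37   M  Wolves     69
3      49   D  Wolves     72
4      17   F   Bears     54
5      49   F   Hawks     54
6      35   M   Hawks     69
7      26   F   Lions     54
filter rows where points < 37:
   points pos    team  games
1      25   F  Sharks     54
4      17   F   Bears     54
6      35   M   Hawks     69
7      26   F   Lions     54
add column points_plus_4 = t['points'] + 4:
   points pos    team  games  points_plus_4
1      25   F  Sharks     54             29
4      17   F   Bears     54             21
6      35   M   Hawks     69             39
7      26   F   Lions     54             30
take 2 rows with smallest points_plus_4:
   points pos    team  games  points_plus_4
4      17   F   Bears     54             21
1      25   F  Sharks     54             29
min of column 'points_plus_4' → 21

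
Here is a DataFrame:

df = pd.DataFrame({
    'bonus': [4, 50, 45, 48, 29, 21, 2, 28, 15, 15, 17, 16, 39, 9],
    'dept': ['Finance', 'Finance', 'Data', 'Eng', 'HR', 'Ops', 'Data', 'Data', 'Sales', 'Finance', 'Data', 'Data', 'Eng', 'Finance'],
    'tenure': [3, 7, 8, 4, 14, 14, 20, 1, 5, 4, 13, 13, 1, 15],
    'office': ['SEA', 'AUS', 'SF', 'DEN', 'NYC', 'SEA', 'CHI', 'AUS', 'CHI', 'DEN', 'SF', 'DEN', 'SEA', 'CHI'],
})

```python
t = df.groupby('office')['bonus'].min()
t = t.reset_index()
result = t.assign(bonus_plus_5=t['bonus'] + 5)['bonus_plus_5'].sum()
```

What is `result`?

group by office, min of bonus:
office
AUS    28
CHI     2
DEN    15
NYC    29
SEA     4
SF     17
Name: bonus, dtype: int64
reset_index():
  office  bonus
0    AUS     28
1    CHI      2
2    DEN     15
3    NYC     29
4    SEA      4
5     SF     17
add column bonus_plus_5 = t['bonus'] + 5:
  office  bonus  bonus_plus_5
0    AUS     28            33
1    CHI      2             7
2    DEN     15            20
3    NYC     29            34
4    SEA      4             9
5     SF     17            22

125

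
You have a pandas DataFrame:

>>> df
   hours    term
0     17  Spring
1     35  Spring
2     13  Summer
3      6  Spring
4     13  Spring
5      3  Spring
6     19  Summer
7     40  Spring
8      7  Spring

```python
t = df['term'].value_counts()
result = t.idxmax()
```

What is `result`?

Spring

value_counts of term:
term
Spring    7
Summer    2
Name: count, dtype: int64
Then the label with the largest value: Spring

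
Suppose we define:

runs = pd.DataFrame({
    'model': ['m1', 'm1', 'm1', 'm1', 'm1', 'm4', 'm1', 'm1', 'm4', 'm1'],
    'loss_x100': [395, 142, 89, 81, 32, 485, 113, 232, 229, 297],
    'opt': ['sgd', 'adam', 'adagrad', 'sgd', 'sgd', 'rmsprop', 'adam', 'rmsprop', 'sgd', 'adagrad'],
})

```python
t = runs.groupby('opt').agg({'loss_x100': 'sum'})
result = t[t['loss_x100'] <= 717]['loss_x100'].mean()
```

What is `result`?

group by opt, sum of loss_x100:
         loss_x100
opt               
adagrad        386
adam           255
rmsprop        717
sgd            737
filter rows where loss_x100 <= 717:
         loss_x100
opt               
adagrad        386
adam           255
rmsprop        717
Reading off the mean of column 'loss_x100', we get 452.666666667.

452.666666667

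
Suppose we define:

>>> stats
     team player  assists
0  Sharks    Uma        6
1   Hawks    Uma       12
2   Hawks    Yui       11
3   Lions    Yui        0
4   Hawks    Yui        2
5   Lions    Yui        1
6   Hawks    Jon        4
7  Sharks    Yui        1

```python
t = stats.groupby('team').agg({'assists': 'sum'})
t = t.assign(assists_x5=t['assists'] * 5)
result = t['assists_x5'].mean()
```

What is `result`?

group by team, sum of assists:
        assists
team           
Hawks        29
Lions         1
Sharks        7
add column assists_x5 = t['assists'] * 5:
        assists  assists_x5
team                       
Hawks        29         145
Lions         1           5
Sharks        7          35

61.6666666667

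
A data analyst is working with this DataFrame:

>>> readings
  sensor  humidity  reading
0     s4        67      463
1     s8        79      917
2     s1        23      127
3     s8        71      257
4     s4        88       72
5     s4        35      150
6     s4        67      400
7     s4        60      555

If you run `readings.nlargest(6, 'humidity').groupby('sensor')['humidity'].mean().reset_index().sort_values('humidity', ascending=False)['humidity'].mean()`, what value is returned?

72.75

take 6 rows with largest humidity:
  sensor  humidity  reading
4     s4        88       72
1     s8        79      917
3     s8        71      257
0     s4        67      463
6     s4        67      400
7     s4        60      555
group by sensor, mean of humidity:
sensor
s4    70.5
s8    75.0
Name: humidity, dtype: float64
reset_index():
  sensor  humidity
0     s4      70.5
1     s8      75.0
sort by humidity descending:
  sensor  humidity
1     s8      75.0
0     s4      70.5
The mean of column 'humidity' is 72.75.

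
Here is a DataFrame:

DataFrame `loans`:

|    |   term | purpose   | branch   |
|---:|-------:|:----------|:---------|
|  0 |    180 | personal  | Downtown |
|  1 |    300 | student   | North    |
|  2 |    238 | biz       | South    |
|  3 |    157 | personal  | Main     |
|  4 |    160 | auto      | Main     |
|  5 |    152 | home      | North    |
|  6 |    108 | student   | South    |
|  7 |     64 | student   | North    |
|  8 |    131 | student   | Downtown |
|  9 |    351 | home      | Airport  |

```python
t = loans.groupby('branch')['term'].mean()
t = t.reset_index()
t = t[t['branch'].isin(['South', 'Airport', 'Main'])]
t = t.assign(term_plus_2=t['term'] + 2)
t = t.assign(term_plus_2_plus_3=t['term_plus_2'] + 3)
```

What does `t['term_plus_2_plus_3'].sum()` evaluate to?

697.5

group by branch, mean of term:
branch
Airport     351.0
Downtown    155.5
Main        158.5
North       172.0
South       173.0
Name: term, dtype: float64
reset_index():
     branch   term
0   Airport  351.0
1  Downtown  155.5
2      Main  158.5
3     North  172.0
4     South  173.0
filter rows where branch in ['South', 'Airport', 'Main']:
    branch   term
0  Airport  351.0
2     Main  158.5
4    South  173.0
add column term_plus_2 = t['term'] + 2:
    branch   term  term_plus_2
0  Airport  351.0        353.0
2     Main  158.5        160.5
4    South  173.0        175.0
add column term_plus_2_plus_3 = t['term_plus_2'] + 3:
    branch   term  term_plus_2  term_plus_2_plus_3
0  Airport  351.0        353.0               356.0
2     Main  158.5        160.5               163.5
4    South  173.0        175.0               178.0
Then the sum of column 'term_plus_2_plus_3': 697.5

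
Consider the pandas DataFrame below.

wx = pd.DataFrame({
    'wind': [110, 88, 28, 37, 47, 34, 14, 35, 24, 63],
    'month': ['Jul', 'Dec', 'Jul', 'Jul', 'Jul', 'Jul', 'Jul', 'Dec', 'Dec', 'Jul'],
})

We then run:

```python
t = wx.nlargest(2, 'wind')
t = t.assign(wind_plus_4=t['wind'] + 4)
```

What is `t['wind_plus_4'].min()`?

take 2 rows with largest wind:
   wind month
0   110   Jul
1    88   Dec
add column wind_plus_4 = t['wind'] + 4:
   wind month  wind_plus_4
0   110   Jul          114
1    88   Dec           92
So min() = 92.

92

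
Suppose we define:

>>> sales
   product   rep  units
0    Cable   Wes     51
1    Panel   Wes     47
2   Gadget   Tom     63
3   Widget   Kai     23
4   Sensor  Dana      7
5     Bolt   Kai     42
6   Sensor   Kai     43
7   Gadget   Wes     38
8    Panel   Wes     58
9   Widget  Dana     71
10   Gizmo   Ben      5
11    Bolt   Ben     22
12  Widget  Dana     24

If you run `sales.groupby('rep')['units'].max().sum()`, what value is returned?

group by rep, max of units:
rep
Ben     22
Dana    71
Kai     43
Tom     63
Wes     58
Name: units, dtype: int64
sum of the resulting series → 257

257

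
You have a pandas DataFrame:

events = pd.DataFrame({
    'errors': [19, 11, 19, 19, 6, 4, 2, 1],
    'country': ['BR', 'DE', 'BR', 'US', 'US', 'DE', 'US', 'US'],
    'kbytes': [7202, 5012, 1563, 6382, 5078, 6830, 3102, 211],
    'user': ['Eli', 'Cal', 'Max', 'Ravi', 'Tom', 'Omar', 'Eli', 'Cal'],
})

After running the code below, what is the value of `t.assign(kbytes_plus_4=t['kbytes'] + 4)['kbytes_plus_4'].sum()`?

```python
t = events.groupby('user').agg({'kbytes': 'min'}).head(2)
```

group by user, min of kbytes:
      kbytes
user        
Cal      211
Eli     3102
Max     1563
Omar    6830
Ravi    6382
Tom     5078
take first 2 rows:
      kbytes
user        
Cal      211
Eli     3102
add column kbytes_plus_4 = t['kbytes'] + 4:
      kbytes  kbytes_plus_4
user                       
Cal      211            215
Eli     3102           3106
Reading off the sum of column 'kbytes_plus_4', we get 3321.

3321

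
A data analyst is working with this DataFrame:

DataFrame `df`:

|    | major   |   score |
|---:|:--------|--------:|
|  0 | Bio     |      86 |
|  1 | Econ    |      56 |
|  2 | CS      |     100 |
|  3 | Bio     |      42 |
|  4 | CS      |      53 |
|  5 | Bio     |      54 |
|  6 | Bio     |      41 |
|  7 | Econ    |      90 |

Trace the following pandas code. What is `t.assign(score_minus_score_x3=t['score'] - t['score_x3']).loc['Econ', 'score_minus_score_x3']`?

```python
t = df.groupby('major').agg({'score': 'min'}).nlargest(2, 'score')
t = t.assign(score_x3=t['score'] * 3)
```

-112

group by major, min of score:
       score
major       
Bio       41
CS        53
Econ      56
take 2 rows with largest score:
       score
major       
Econ      56
CS        53
add column score_x3 = t['score'] * 3:
       score  score_x3
major                 
Econ      56       168
CS        53       159
add column score_minus_score_x3 = t['score'] - t['score_x3']:
       score  score_x3  score_minus_score_x3
major                                       
Econ      56       168                  -112
CS        53       159                  -106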